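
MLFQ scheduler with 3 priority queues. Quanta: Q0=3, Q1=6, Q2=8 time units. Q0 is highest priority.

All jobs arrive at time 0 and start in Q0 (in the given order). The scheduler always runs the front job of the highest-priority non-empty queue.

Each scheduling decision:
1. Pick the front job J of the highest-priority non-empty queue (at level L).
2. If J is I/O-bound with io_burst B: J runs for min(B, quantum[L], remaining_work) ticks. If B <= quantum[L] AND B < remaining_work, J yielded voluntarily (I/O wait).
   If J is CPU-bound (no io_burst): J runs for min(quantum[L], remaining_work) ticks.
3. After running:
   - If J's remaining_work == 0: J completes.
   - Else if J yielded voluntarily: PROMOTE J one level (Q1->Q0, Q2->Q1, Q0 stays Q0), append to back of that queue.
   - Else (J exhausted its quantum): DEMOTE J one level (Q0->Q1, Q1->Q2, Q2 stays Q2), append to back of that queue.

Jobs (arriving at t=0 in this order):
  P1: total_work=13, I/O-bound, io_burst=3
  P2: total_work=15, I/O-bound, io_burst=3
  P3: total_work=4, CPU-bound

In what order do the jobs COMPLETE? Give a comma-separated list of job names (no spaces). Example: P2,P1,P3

Answer: P1,P2,P3

Derivation:
t=0-3: P1@Q0 runs 3, rem=10, I/O yield, promote→Q0. Q0=[P2,P3,P1] Q1=[] Q2=[]
t=3-6: P2@Q0 runs 3, rem=12, I/O yield, promote→Q0. Q0=[P3,P1,P2] Q1=[] Q2=[]
t=6-9: P3@Q0 runs 3, rem=1, quantum used, demote→Q1. Q0=[P1,P2] Q1=[P3] Q2=[]
t=9-12: P1@Q0 runs 3, rem=7, I/O yield, promote→Q0. Q0=[P2,P1] Q1=[P3] Q2=[]
t=12-15: P2@Q0 runs 3, rem=9, I/O yield, promote→Q0. Q0=[P1,P2] Q1=[P3] Q2=[]
t=15-18: P1@Q0 runs 3, rem=4, I/O yield, promote→Q0. Q0=[P2,P1] Q1=[P3] Q2=[]
t=18-21: P2@Q0 runs 3, rem=6, I/O yield, promote→Q0. Q0=[P1,P2] Q1=[P3] Q2=[]
t=21-24: P1@Q0 runs 3, rem=1, I/O yield, promote→Q0. Q0=[P2,P1] Q1=[P3] Q2=[]
t=24-27: P2@Q0 runs 3, rem=3, I/O yield, promote→Q0. Q0=[P1,P2] Q1=[P3] Q2=[]
t=27-28: P1@Q0 runs 1, rem=0, completes. Q0=[P2] Q1=[P3] Q2=[]
t=28-31: P2@Q0 runs 3, rem=0, completes. Q0=[] Q1=[P3] Q2=[]
t=31-32: P3@Q1 runs 1, rem=0, completes. Q0=[] Q1=[] Q2=[]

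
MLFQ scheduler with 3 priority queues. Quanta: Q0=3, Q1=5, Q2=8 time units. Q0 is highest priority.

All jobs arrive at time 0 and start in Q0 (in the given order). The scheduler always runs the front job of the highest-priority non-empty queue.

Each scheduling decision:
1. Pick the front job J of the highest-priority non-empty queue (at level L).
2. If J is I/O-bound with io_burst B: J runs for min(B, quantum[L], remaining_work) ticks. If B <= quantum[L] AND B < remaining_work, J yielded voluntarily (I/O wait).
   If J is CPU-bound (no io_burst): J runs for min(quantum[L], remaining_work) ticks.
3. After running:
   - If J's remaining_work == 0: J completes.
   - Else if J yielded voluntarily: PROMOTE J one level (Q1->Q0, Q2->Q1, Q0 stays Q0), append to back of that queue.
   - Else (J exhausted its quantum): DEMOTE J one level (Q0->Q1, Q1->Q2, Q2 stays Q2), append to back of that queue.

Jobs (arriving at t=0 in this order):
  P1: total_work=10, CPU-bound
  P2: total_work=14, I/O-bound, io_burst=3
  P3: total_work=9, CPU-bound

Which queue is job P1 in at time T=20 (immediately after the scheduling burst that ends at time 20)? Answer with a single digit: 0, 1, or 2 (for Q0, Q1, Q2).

t=0-3: P1@Q0 runs 3, rem=7, quantum used, demote→Q1. Q0=[P2,P3] Q1=[P1] Q2=[]
t=3-6: P2@Q0 runs 3, rem=11, I/O yield, promote→Q0. Q0=[P3,P2] Q1=[P1] Q2=[]
t=6-9: P3@Q0 runs 3, rem=6, quantum used, demote→Q1. Q0=[P2] Q1=[P1,P3] Q2=[]
t=9-12: P2@Q0 runs 3, rem=8, I/O yield, promote→Q0. Q0=[P2] Q1=[P1,P3] Q2=[]
t=12-15: P2@Q0 runs 3, rem=5, I/O yield, promote→Q0. Q0=[P2] Q1=[P1,P3] Q2=[]
t=15-18: P2@Q0 runs 3, rem=2, I/O yield, promote→Q0. Q0=[P2] Q1=[P1,P3] Q2=[]
t=18-20: P2@Q0 runs 2, rem=0, completes. Q0=[] Q1=[P1,P3] Q2=[]
t=20-25: P1@Q1 runs 5, rem=2, quantum used, demote→Q2. Q0=[] Q1=[P3] Q2=[P1]
t=25-30: P3@Q1 runs 5, rem=1, quantum used, demote→Q2. Q0=[] Q1=[] Q2=[P1,P3]
t=30-32: P1@Q2 runs 2, rem=0, completes. Q0=[] Q1=[] Q2=[P3]
t=32-33: P3@Q2 runs 1, rem=0, completes. Q0=[] Q1=[] Q2=[]

Answer: 1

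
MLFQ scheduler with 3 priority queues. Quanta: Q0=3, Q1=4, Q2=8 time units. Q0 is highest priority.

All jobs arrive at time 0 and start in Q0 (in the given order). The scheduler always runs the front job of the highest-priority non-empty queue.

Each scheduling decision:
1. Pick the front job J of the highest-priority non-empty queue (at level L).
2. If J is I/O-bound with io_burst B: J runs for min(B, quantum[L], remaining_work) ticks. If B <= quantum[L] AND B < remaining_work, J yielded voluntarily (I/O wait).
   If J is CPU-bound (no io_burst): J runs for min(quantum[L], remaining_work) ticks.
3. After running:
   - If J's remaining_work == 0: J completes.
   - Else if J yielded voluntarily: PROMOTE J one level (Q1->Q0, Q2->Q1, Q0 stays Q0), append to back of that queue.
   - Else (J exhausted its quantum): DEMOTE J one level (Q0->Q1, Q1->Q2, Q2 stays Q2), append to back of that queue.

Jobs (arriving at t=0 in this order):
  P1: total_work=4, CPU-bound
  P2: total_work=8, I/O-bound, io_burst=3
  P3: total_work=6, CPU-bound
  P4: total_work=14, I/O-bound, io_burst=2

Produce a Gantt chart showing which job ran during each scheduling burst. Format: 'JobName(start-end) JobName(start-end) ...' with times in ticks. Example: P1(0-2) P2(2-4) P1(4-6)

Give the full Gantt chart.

Answer: P1(0-3) P2(3-6) P3(6-9) P4(9-11) P2(11-14) P4(14-16) P2(16-18) P4(18-20) P4(20-22) P4(22-24) P4(24-26) P4(26-28) P1(28-29) P3(29-32)

Derivation:
t=0-3: P1@Q0 runs 3, rem=1, quantum used, demote→Q1. Q0=[P2,P3,P4] Q1=[P1] Q2=[]
t=3-6: P2@Q0 runs 3, rem=5, I/O yield, promote→Q0. Q0=[P3,P4,P2] Q1=[P1] Q2=[]
t=6-9: P3@Q0 runs 3, rem=3, quantum used, demote→Q1. Q0=[P4,P2] Q1=[P1,P3] Q2=[]
t=9-11: P4@Q0 runs 2, rem=12, I/O yield, promote→Q0. Q0=[P2,P4] Q1=[P1,P3] Q2=[]
t=11-14: P2@Q0 runs 3, rem=2, I/O yield, promote→Q0. Q0=[P4,P2] Q1=[P1,P3] Q2=[]
t=14-16: P4@Q0 runs 2, rem=10, I/O yield, promote→Q0. Q0=[P2,P4] Q1=[P1,P3] Q2=[]
t=16-18: P2@Q0 runs 2, rem=0, completes. Q0=[P4] Q1=[P1,P3] Q2=[]
t=18-20: P4@Q0 runs 2, rem=8, I/O yield, promote→Q0. Q0=[P4] Q1=[P1,P3] Q2=[]
t=20-22: P4@Q0 runs 2, rem=6, I/O yield, promote→Q0. Q0=[P4] Q1=[P1,P3] Q2=[]
t=22-24: P4@Q0 runs 2, rem=4, I/O yield, promote→Q0. Q0=[P4] Q1=[P1,P3] Q2=[]
t=24-26: P4@Q0 runs 2, rem=2, I/O yield, promote→Q0. Q0=[P4] Q1=[P1,P3] Q2=[]
t=26-28: P4@Q0 runs 2, rem=0, completes. Q0=[] Q1=[P1,P3] Q2=[]
t=28-29: P1@Q1 runs 1, rem=0, completes. Q0=[] Q1=[P3] Q2=[]
t=29-32: P3@Q1 runs 3, rem=0, completes. Q0=[] Q1=[] Q2=[]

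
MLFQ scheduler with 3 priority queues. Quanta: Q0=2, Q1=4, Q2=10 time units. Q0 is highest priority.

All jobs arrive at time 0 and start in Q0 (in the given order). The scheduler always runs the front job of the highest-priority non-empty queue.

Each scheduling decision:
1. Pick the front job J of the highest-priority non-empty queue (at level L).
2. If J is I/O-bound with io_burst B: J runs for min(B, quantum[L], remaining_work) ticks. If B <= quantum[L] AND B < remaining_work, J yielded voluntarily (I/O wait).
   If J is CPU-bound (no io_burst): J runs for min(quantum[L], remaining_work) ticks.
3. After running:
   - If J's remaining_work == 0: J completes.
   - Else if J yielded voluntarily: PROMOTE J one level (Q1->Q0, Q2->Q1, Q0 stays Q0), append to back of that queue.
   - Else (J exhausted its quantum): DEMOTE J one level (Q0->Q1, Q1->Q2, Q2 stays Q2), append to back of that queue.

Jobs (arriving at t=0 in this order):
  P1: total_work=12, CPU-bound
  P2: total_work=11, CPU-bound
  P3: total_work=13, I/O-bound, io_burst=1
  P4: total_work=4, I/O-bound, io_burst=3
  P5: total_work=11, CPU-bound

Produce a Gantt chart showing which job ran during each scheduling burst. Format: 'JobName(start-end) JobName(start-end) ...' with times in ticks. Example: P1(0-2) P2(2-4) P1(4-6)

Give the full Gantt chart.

t=0-2: P1@Q0 runs 2, rem=10, quantum used, demote→Q1. Q0=[P2,P3,P4,P5] Q1=[P1] Q2=[]
t=2-4: P2@Q0 runs 2, rem=9, quantum used, demote→Q1. Q0=[P3,P4,P5] Q1=[P1,P2] Q2=[]
t=4-5: P3@Q0 runs 1, rem=12, I/O yield, promote→Q0. Q0=[P4,P5,P3] Q1=[P1,P2] Q2=[]
t=5-7: P4@Q0 runs 2, rem=2, quantum used, demote→Q1. Q0=[P5,P3] Q1=[P1,P2,P4] Q2=[]
t=7-9: P5@Q0 runs 2, rem=9, quantum used, demote→Q1. Q0=[P3] Q1=[P1,P2,P4,P5] Q2=[]
t=9-10: P3@Q0 runs 1, rem=11, I/O yield, promote→Q0. Q0=[P3] Q1=[P1,P2,P4,P5] Q2=[]
t=10-11: P3@Q0 runs 1, rem=10, I/O yield, promote→Q0. Q0=[P3] Q1=[P1,P2,P4,P5] Q2=[]
t=11-12: P3@Q0 runs 1, rem=9, I/O yield, promote→Q0. Q0=[P3] Q1=[P1,P2,P4,P5] Q2=[]
t=12-13: P3@Q0 runs 1, rem=8, I/O yield, promote→Q0. Q0=[P3] Q1=[P1,P2,P4,P5] Q2=[]
t=13-14: P3@Q0 runs 1, rem=7, I/O yield, promote→Q0. Q0=[P3] Q1=[P1,P2,P4,P5] Q2=[]
t=14-15: P3@Q0 runs 1, rem=6, I/O yield, promote→Q0. Q0=[P3] Q1=[P1,P2,P4,P5] Q2=[]
t=15-16: P3@Q0 runs 1, rem=5, I/O yield, promote→Q0. Q0=[P3] Q1=[P1,P2,P4,P5] Q2=[]
t=16-17: P3@Q0 runs 1, rem=4, I/O yield, promote→Q0. Q0=[P3] Q1=[P1,P2,P4,P5] Q2=[]
t=17-18: P3@Q0 runs 1, rem=3, I/O yield, promote→Q0. Q0=[P3] Q1=[P1,P2,P4,P5] Q2=[]
t=18-19: P3@Q0 runs 1, rem=2, I/O yield, promote→Q0. Q0=[P3] Q1=[P1,P2,P4,P5] Q2=[]
t=19-20: P3@Q0 runs 1, rem=1, I/O yield, promote→Q0. Q0=[P3] Q1=[P1,P2,P4,P5] Q2=[]
t=20-21: P3@Q0 runs 1, rem=0, completes. Q0=[] Q1=[P1,P2,P4,P5] Q2=[]
t=21-25: P1@Q1 runs 4, rem=6, quantum used, demote→Q2. Q0=[] Q1=[P2,P4,P5] Q2=[P1]
t=25-29: P2@Q1 runs 4, rem=5, quantum used, demote→Q2. Q0=[] Q1=[P4,P5] Q2=[P1,P2]
t=29-31: P4@Q1 runs 2, rem=0, completes. Q0=[] Q1=[P5] Q2=[P1,P2]
t=31-35: P5@Q1 runs 4, rem=5, quantum used, demote→Q2. Q0=[] Q1=[] Q2=[P1,P2,P5]
t=35-41: P1@Q2 runs 6, rem=0, completes. Q0=[] Q1=[] Q2=[P2,P5]
t=41-46: P2@Q2 runs 5, rem=0, completes. Q0=[] Q1=[] Q2=[P5]
t=46-51: P5@Q2 runs 5, rem=0, completes. Q0=[] Q1=[] Q2=[]

Answer: P1(0-2) P2(2-4) P3(4-5) P4(5-7) P5(7-9) P3(9-10) P3(10-11) P3(11-12) P3(12-13) P3(13-14) P3(14-15) P3(15-16) P3(16-17) P3(17-18) P3(18-19) P3(19-20) P3(20-21) P1(21-25) P2(25-29) P4(29-31) P5(31-35) P1(35-41) P2(41-46) P5(46-51)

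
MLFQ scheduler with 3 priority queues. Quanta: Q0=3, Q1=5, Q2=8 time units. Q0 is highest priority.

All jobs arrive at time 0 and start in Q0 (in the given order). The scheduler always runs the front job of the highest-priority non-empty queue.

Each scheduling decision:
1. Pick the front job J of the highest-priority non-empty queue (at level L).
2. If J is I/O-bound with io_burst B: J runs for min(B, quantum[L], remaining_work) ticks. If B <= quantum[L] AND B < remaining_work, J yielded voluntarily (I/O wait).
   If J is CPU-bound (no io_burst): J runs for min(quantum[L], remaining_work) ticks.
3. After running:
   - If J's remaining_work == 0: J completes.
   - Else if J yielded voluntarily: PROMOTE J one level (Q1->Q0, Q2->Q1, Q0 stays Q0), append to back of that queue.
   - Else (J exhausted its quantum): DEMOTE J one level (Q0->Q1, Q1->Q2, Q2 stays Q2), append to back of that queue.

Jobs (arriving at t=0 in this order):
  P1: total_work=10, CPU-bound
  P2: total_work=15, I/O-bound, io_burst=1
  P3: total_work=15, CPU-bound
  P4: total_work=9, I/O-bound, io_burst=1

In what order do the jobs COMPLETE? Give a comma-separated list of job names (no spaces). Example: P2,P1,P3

Answer: P4,P2,P1,P3

Derivation:
t=0-3: P1@Q0 runs 3, rem=7, quantum used, demote→Q1. Q0=[P2,P3,P4] Q1=[P1] Q2=[]
t=3-4: P2@Q0 runs 1, rem=14, I/O yield, promote→Q0. Q0=[P3,P4,P2] Q1=[P1] Q2=[]
t=4-7: P3@Q0 runs 3, rem=12, quantum used, demote→Q1. Q0=[P4,P2] Q1=[P1,P3] Q2=[]
t=7-8: P4@Q0 runs 1, rem=8, I/O yield, promote→Q0. Q0=[P2,P4] Q1=[P1,P3] Q2=[]
t=8-9: P2@Q0 runs 1, rem=13, I/O yield, promote→Q0. Q0=[P4,P2] Q1=[P1,P3] Q2=[]
t=9-10: P4@Q0 runs 1, rem=7, I/O yield, promote→Q0. Q0=[P2,P4] Q1=[P1,P3] Q2=[]
t=10-11: P2@Q0 runs 1, rem=12, I/O yield, promote→Q0. Q0=[P4,P2] Q1=[P1,P3] Q2=[]
t=11-12: P4@Q0 runs 1, rem=6, I/O yield, promote→Q0. Q0=[P2,P4] Q1=[P1,P3] Q2=[]
t=12-13: P2@Q0 runs 1, rem=11, I/O yield, promote→Q0. Q0=[P4,P2] Q1=[P1,P3] Q2=[]
t=13-14: P4@Q0 runs 1, rem=5, I/O yield, promote→Q0. Q0=[P2,P4] Q1=[P1,P3] Q2=[]
t=14-15: P2@Q0 runs 1, rem=10, I/O yield, promote→Q0. Q0=[P4,P2] Q1=[P1,P3] Q2=[]
t=15-16: P4@Q0 runs 1, rem=4, I/O yield, promote→Q0. Q0=[P2,P4] Q1=[P1,P3] Q2=[]
t=16-17: P2@Q0 runs 1, rem=9, I/O yield, promote→Q0. Q0=[P4,P2] Q1=[P1,P3] Q2=[]
t=17-18: P4@Q0 runs 1, rem=3, I/O yield, promote→Q0. Q0=[P2,P4] Q1=[P1,P3] Q2=[]
t=18-19: P2@Q0 runs 1, rem=8, I/O yield, promote→Q0. Q0=[P4,P2] Q1=[P1,P3] Q2=[]
t=19-20: P4@Q0 runs 1, rem=2, I/O yield, promote→Q0. Q0=[P2,P4] Q1=[P1,P3] Q2=[]
t=20-21: P2@Q0 runs 1, rem=7, I/O yield, promote→Q0. Q0=[P4,P2] Q1=[P1,P3] Q2=[]
t=21-22: P4@Q0 runs 1, rem=1, I/O yield, promote→Q0. Q0=[P2,P4] Q1=[P1,P3] Q2=[]
t=22-23: P2@Q0 runs 1, rem=6, I/O yield, promote→Q0. Q0=[P4,P2] Q1=[P1,P3] Q2=[]
t=23-24: P4@Q0 runs 1, rem=0, completes. Q0=[P2] Q1=[P1,P3] Q2=[]
t=24-25: P2@Q0 runs 1, rem=5, I/O yield, promote→Q0. Q0=[P2] Q1=[P1,P3] Q2=[]
t=25-26: P2@Q0 runs 1, rem=4, I/O yield, promote→Q0. Q0=[P2] Q1=[P1,P3] Q2=[]
t=26-27: P2@Q0 runs 1, rem=3, I/O yield, promote→Q0. Q0=[P2] Q1=[P1,P3] Q2=[]
t=27-28: P2@Q0 runs 1, rem=2, I/O yield, promote→Q0. Q0=[P2] Q1=[P1,P3] Q2=[]
t=28-29: P2@Q0 runs 1, rem=1, I/O yield, promote→Q0. Q0=[P2] Q1=[P1,P3] Q2=[]
t=29-30: P2@Q0 runs 1, rem=0, completes. Q0=[] Q1=[P1,P3] Q2=[]
t=30-35: P1@Q1 runs 5, rem=2, quantum used, demote→Q2. Q0=[] Q1=[P3] Q2=[P1]
t=35-40: P3@Q1 runs 5, rem=7, quantum used, demote→Q2. Q0=[] Q1=[] Q2=[P1,P3]
t=40-42: P1@Q2 runs 2, rem=0, completes. Q0=[] Q1=[] Q2=[P3]
t=42-49: P3@Q2 runs 7, rem=0, completes. Q0=[] Q1=[] Q2=[]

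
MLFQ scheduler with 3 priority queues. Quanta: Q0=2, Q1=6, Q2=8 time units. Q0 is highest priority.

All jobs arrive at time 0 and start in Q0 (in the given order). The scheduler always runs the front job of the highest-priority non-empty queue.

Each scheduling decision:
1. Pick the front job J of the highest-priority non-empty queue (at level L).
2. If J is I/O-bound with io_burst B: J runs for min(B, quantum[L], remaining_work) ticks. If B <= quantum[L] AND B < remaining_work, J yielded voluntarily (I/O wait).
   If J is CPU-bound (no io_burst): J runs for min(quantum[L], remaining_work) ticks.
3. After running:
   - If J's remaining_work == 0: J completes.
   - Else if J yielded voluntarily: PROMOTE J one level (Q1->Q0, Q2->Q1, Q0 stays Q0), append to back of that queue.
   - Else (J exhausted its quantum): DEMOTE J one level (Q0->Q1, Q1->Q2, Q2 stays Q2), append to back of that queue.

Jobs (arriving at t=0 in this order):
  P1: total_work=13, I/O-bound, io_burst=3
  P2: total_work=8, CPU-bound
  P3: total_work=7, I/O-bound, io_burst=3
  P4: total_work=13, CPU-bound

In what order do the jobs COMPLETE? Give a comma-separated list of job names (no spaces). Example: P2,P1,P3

t=0-2: P1@Q0 runs 2, rem=11, quantum used, demote→Q1. Q0=[P2,P3,P4] Q1=[P1] Q2=[]
t=2-4: P2@Q0 runs 2, rem=6, quantum used, demote→Q1. Q0=[P3,P4] Q1=[P1,P2] Q2=[]
t=4-6: P3@Q0 runs 2, rem=5, quantum used, demote→Q1. Q0=[P4] Q1=[P1,P2,P3] Q2=[]
t=6-8: P4@Q0 runs 2, rem=11, quantum used, demote→Q1. Q0=[] Q1=[P1,P2,P3,P4] Q2=[]
t=8-11: P1@Q1 runs 3, rem=8, I/O yield, promote→Q0. Q0=[P1] Q1=[P2,P3,P4] Q2=[]
t=11-13: P1@Q0 runs 2, rem=6, quantum used, demote→Q1. Q0=[] Q1=[P2,P3,P4,P1] Q2=[]
t=13-19: P2@Q1 runs 6, rem=0, completes. Q0=[] Q1=[P3,P4,P1] Q2=[]
t=19-22: P3@Q1 runs 3, rem=2, I/O yield, promote→Q0. Q0=[P3] Q1=[P4,P1] Q2=[]
t=22-24: P3@Q0 runs 2, rem=0, completes. Q0=[] Q1=[P4,P1] Q2=[]
t=24-30: P4@Q1 runs 6, rem=5, quantum used, demote→Q2. Q0=[] Q1=[P1] Q2=[P4]
t=30-33: P1@Q1 runs 3, rem=3, I/O yield, promote→Q0. Q0=[P1] Q1=[] Q2=[P4]
t=33-35: P1@Q0 runs 2, rem=1, quantum used, demote→Q1. Q0=[] Q1=[P1] Q2=[P4]
t=35-36: P1@Q1 runs 1, rem=0, completes. Q0=[] Q1=[] Q2=[P4]
t=36-41: P4@Q2 runs 5, rem=0, completes. Q0=[] Q1=[] Q2=[]

Answer: P2,P3,P1,P4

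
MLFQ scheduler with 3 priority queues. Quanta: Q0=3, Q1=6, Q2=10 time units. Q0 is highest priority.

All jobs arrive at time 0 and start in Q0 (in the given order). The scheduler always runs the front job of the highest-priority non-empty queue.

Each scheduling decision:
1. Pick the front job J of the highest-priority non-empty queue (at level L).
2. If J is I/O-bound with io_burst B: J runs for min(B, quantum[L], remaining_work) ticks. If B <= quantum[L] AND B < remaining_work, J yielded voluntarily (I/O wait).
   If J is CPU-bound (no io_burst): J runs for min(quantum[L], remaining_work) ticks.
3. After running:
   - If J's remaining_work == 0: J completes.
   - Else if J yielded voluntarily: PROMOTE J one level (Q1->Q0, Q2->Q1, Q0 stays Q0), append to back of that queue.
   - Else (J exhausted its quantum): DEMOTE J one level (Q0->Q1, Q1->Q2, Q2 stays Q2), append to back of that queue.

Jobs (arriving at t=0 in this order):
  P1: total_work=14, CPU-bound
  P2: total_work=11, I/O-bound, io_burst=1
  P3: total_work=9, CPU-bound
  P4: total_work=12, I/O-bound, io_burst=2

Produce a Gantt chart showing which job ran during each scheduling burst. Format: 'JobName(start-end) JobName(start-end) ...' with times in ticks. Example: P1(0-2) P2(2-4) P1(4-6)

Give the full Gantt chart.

Answer: P1(0-3) P2(3-4) P3(4-7) P4(7-9) P2(9-10) P4(10-12) P2(12-13) P4(13-15) P2(15-16) P4(16-18) P2(18-19) P4(19-21) P2(21-22) P4(22-24) P2(24-25) P2(25-26) P2(26-27) P2(27-28) P2(28-29) P1(29-35) P3(35-41) P1(41-46)

Derivation:
t=0-3: P1@Q0 runs 3, rem=11, quantum used, demote→Q1. Q0=[P2,P3,P4] Q1=[P1] Q2=[]
t=3-4: P2@Q0 runs 1, rem=10, I/O yield, promote→Q0. Q0=[P3,P4,P2] Q1=[P1] Q2=[]
t=4-7: P3@Q0 runs 3, rem=6, quantum used, demote→Q1. Q0=[P4,P2] Q1=[P1,P3] Q2=[]
t=7-9: P4@Q0 runs 2, rem=10, I/O yield, promote→Q0. Q0=[P2,P4] Q1=[P1,P3] Q2=[]
t=9-10: P2@Q0 runs 1, rem=9, I/O yield, promote→Q0. Q0=[P4,P2] Q1=[P1,P3] Q2=[]
t=10-12: P4@Q0 runs 2, rem=8, I/O yield, promote→Q0. Q0=[P2,P4] Q1=[P1,P3] Q2=[]
t=12-13: P2@Q0 runs 1, rem=8, I/O yield, promote→Q0. Q0=[P4,P2] Q1=[P1,P3] Q2=[]
t=13-15: P4@Q0 runs 2, rem=6, I/O yield, promote→Q0. Q0=[P2,P4] Q1=[P1,P3] Q2=[]
t=15-16: P2@Q0 runs 1, rem=7, I/O yield, promote→Q0. Q0=[P4,P2] Q1=[P1,P3] Q2=[]
t=16-18: P4@Q0 runs 2, rem=4, I/O yield, promote→Q0. Q0=[P2,P4] Q1=[P1,P3] Q2=[]
t=18-19: P2@Q0 runs 1, rem=6, I/O yield, promote→Q0. Q0=[P4,P2] Q1=[P1,P3] Q2=[]
t=19-21: P4@Q0 runs 2, rem=2, I/O yield, promote→Q0. Q0=[P2,P4] Q1=[P1,P3] Q2=[]
t=21-22: P2@Q0 runs 1, rem=5, I/O yield, promote→Q0. Q0=[P4,P2] Q1=[P1,P3] Q2=[]
t=22-24: P4@Q0 runs 2, rem=0, completes. Q0=[P2] Q1=[P1,P3] Q2=[]
t=24-25: P2@Q0 runs 1, rem=4, I/O yield, promote→Q0. Q0=[P2] Q1=[P1,P3] Q2=[]
t=25-26: P2@Q0 runs 1, rem=3, I/O yield, promote→Q0. Q0=[P2] Q1=[P1,P3] Q2=[]
t=26-27: P2@Q0 runs 1, rem=2, I/O yield, promote→Q0. Q0=[P2] Q1=[P1,P3] Q2=[]
t=27-28: P2@Q0 runs 1, rem=1, I/O yield, promote→Q0. Q0=[P2] Q1=[P1,P3] Q2=[]
t=28-29: P2@Q0 runs 1, rem=0, completes. Q0=[] Q1=[P1,P3] Q2=[]
t=29-35: P1@Q1 runs 6, rem=5, quantum used, demote→Q2. Q0=[] Q1=[P3] Q2=[P1]
t=35-41: P3@Q1 runs 6, rem=0, completes. Q0=[] Q1=[] Q2=[P1]
t=41-46: P1@Q2 runs 5, rem=0, completes. Q0=[] Q1=[] Q2=[]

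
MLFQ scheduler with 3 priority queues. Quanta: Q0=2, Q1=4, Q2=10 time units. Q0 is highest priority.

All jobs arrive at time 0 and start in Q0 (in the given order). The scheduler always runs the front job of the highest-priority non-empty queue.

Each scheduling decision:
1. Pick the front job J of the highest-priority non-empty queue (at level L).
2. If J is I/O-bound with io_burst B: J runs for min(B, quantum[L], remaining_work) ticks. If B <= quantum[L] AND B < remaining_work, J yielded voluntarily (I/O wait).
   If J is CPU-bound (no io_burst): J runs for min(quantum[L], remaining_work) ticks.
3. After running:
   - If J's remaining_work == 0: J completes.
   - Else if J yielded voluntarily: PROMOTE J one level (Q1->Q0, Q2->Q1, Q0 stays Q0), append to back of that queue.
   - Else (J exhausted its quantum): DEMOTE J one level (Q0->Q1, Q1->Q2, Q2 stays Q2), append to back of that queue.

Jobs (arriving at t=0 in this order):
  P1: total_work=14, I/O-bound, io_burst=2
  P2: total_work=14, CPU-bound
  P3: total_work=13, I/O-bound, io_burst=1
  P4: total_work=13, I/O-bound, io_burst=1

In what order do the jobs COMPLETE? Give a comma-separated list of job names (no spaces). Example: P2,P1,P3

t=0-2: P1@Q0 runs 2, rem=12, I/O yield, promote→Q0. Q0=[P2,P3,P4,P1] Q1=[] Q2=[]
t=2-4: P2@Q0 runs 2, rem=12, quantum used, demote→Q1. Q0=[P3,P4,P1] Q1=[P2] Q2=[]
t=4-5: P3@Q0 runs 1, rem=12, I/O yield, promote→Q0. Q0=[P4,P1,P3] Q1=[P2] Q2=[]
t=5-6: P4@Q0 runs 1, rem=12, I/O yield, promote→Q0. Q0=[P1,P3,P4] Q1=[P2] Q2=[]
t=6-8: P1@Q0 runs 2, rem=10, I/O yield, promote→Q0. Q0=[P3,P4,P1] Q1=[P2] Q2=[]
t=8-9: P3@Q0 runs 1, rem=11, I/O yield, promote→Q0. Q0=[P4,P1,P3] Q1=[P2] Q2=[]
t=9-10: P4@Q0 runs 1, rem=11, I/O yield, promote→Q0. Q0=[P1,P3,P4] Q1=[P2] Q2=[]
t=10-12: P1@Q0 runs 2, rem=8, I/O yield, promote→Q0. Q0=[P3,P4,P1] Q1=[P2] Q2=[]
t=12-13: P3@Q0 runs 1, rem=10, I/O yield, promote→Q0. Q0=[P4,P1,P3] Q1=[P2] Q2=[]
t=13-14: P4@Q0 runs 1, rem=10, I/O yield, promote→Q0. Q0=[P1,P3,P4] Q1=[P2] Q2=[]
t=14-16: P1@Q0 runs 2, rem=6, I/O yield, promote→Q0. Q0=[P3,P4,P1] Q1=[P2] Q2=[]
t=16-17: P3@Q0 runs 1, rem=9, I/O yield, promote→Q0. Q0=[P4,P1,P3] Q1=[P2] Q2=[]
t=17-18: P4@Q0 runs 1, rem=9, I/O yield, promote→Q0. Q0=[P1,P3,P4] Q1=[P2] Q2=[]
t=18-20: P1@Q0 runs 2, rem=4, I/O yield, promote→Q0. Q0=[P3,P4,P1] Q1=[P2] Q2=[]
t=20-21: P3@Q0 runs 1, rem=8, I/O yield, promote→Q0. Q0=[P4,P1,P3] Q1=[P2] Q2=[]
t=21-22: P4@Q0 runs 1, rem=8, I/O yield, promote→Q0. Q0=[P1,P3,P4] Q1=[P2] Q2=[]
t=22-24: P1@Q0 runs 2, rem=2, I/O yield, promote→Q0. Q0=[P3,P4,P1] Q1=[P2] Q2=[]
t=24-25: P3@Q0 runs 1, rem=7, I/O yield, promote→Q0. Q0=[P4,P1,P3] Q1=[P2] Q2=[]
t=25-26: P4@Q0 runs 1, rem=7, I/O yield, promote→Q0. Q0=[P1,P3,P4] Q1=[P2] Q2=[]
t=26-28: P1@Q0 runs 2, rem=0, completes. Q0=[P3,P4] Q1=[P2] Q2=[]
t=28-29: P3@Q0 runs 1, rem=6, I/O yield, promote→Q0. Q0=[P4,P3] Q1=[P2] Q2=[]
t=29-30: P4@Q0 runs 1, rem=6, I/O yield, promote→Q0. Q0=[P3,P4] Q1=[P2] Q2=[]
t=30-31: P3@Q0 runs 1, rem=5, I/O yield, promote→Q0. Q0=[P4,P3] Q1=[P2] Q2=[]
t=31-32: P4@Q0 runs 1, rem=5, I/O yield, promote→Q0. Q0=[P3,P4] Q1=[P2] Q2=[]
t=32-33: P3@Q0 runs 1, rem=4, I/O yield, promote→Q0. Q0=[P4,P3] Q1=[P2] Q2=[]
t=33-34: P4@Q0 runs 1, rem=4, I/O yield, promote→Q0. Q0=[P3,P4] Q1=[P2] Q2=[]
t=34-35: P3@Q0 runs 1, rem=3, I/O yield, promote→Q0. Q0=[P4,P3] Q1=[P2] Q2=[]
t=35-36: P4@Q0 runs 1, rem=3, I/O yield, promote→Q0. Q0=[P3,P4] Q1=[P2] Q2=[]
t=36-37: P3@Q0 runs 1, rem=2, I/O yield, promote→Q0. Q0=[P4,P3] Q1=[P2] Q2=[]
t=37-38: P4@Q0 runs 1, rem=2, I/O yield, promote→Q0. Q0=[P3,P4] Q1=[P2] Q2=[]
t=38-39: P3@Q0 runs 1, rem=1, I/O yield, promote→Q0. Q0=[P4,P3] Q1=[P2] Q2=[]
t=39-40: P4@Q0 runs 1, rem=1, I/O yield, promote→Q0. Q0=[P3,P4] Q1=[P2] Q2=[]
t=40-41: P3@Q0 runs 1, rem=0, completes. Q0=[P4] Q1=[P2] Q2=[]
t=41-42: P4@Q0 runs 1, rem=0, completes. Q0=[] Q1=[P2] Q2=[]
t=42-46: P2@Q1 runs 4, rem=8, quantum used, demote→Q2. Q0=[] Q1=[] Q2=[P2]
t=46-54: P2@Q2 runs 8, rem=0, completes. Q0=[] Q1=[] Q2=[]

Answer: P1,P3,P4,P2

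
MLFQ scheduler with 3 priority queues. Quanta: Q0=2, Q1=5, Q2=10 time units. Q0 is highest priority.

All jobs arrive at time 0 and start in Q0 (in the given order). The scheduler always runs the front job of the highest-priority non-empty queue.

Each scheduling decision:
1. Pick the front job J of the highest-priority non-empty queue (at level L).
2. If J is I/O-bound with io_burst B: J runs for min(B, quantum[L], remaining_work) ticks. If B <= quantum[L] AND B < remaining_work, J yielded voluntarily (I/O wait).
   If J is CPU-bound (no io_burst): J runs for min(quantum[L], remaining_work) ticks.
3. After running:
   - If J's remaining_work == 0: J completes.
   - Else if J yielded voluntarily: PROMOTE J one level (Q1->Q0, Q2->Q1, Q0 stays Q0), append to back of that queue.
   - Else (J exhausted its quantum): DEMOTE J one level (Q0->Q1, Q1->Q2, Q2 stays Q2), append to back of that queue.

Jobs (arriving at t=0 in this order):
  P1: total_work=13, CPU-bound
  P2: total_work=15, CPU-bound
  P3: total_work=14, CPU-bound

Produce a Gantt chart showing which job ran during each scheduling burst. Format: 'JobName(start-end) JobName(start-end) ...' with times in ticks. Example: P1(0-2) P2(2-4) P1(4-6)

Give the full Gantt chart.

Answer: P1(0-2) P2(2-4) P3(4-6) P1(6-11) P2(11-16) P3(16-21) P1(21-27) P2(27-35) P3(35-42)

Derivation:
t=0-2: P1@Q0 runs 2, rem=11, quantum used, demote→Q1. Q0=[P2,P3] Q1=[P1] Q2=[]
t=2-4: P2@Q0 runs 2, rem=13, quantum used, demote→Q1. Q0=[P3] Q1=[P1,P2] Q2=[]
t=4-6: P3@Q0 runs 2, rem=12, quantum used, demote→Q1. Q0=[] Q1=[P1,P2,P3] Q2=[]
t=6-11: P1@Q1 runs 5, rem=6, quantum used, demote→Q2. Q0=[] Q1=[P2,P3] Q2=[P1]
t=11-16: P2@Q1 runs 5, rem=8, quantum used, demote→Q2. Q0=[] Q1=[P3] Q2=[P1,P2]
t=16-21: P3@Q1 runs 5, rem=7, quantum used, demote→Q2. Q0=[] Q1=[] Q2=[P1,P2,P3]
t=21-27: P1@Q2 runs 6, rem=0, completes. Q0=[] Q1=[] Q2=[P2,P3]
t=27-35: P2@Q2 runs 8, rem=0, completes. Q0=[] Q1=[] Q2=[P3]
t=35-42: P3@Q2 runs 7, rem=0, completes. Q0=[] Q1=[] Q2=[]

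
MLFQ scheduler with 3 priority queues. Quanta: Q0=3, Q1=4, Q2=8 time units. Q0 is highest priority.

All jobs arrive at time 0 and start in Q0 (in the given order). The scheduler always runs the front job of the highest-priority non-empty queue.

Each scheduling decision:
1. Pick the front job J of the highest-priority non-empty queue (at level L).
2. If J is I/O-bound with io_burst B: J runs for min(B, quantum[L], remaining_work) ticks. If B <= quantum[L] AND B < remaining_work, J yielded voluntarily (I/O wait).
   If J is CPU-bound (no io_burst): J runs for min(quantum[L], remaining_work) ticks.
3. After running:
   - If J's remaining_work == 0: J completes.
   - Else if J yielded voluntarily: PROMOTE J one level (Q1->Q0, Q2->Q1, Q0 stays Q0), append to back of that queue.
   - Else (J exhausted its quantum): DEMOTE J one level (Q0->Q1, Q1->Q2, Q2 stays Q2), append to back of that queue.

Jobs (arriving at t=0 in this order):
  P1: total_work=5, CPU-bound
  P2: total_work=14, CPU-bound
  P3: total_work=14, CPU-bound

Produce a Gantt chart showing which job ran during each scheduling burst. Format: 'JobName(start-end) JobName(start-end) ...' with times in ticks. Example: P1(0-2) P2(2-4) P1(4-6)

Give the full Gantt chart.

t=0-3: P1@Q0 runs 3, rem=2, quantum used, demote→Q1. Q0=[P2,P3] Q1=[P1] Q2=[]
t=3-6: P2@Q0 runs 3, rem=11, quantum used, demote→Q1. Q0=[P3] Q1=[P1,P2] Q2=[]
t=6-9: P3@Q0 runs 3, rem=11, quantum used, demote→Q1. Q0=[] Q1=[P1,P2,P3] Q2=[]
t=9-11: P1@Q1 runs 2, rem=0, completes. Q0=[] Q1=[P2,P3] Q2=[]
t=11-15: P2@Q1 runs 4, rem=7, quantum used, demote→Q2. Q0=[] Q1=[P3] Q2=[P2]
t=15-19: P3@Q1 runs 4, rem=7, quantum used, demote→Q2. Q0=[] Q1=[] Q2=[P2,P3]
t=19-26: P2@Q2 runs 7, rem=0, completes. Q0=[] Q1=[] Q2=[P3]
t=26-33: P3@Q2 runs 7, rem=0, completes. Q0=[] Q1=[] Q2=[]

Answer: P1(0-3) P2(3-6) P3(6-9) P1(9-11) P2(11-15) P3(15-19) P2(19-26) P3(26-33)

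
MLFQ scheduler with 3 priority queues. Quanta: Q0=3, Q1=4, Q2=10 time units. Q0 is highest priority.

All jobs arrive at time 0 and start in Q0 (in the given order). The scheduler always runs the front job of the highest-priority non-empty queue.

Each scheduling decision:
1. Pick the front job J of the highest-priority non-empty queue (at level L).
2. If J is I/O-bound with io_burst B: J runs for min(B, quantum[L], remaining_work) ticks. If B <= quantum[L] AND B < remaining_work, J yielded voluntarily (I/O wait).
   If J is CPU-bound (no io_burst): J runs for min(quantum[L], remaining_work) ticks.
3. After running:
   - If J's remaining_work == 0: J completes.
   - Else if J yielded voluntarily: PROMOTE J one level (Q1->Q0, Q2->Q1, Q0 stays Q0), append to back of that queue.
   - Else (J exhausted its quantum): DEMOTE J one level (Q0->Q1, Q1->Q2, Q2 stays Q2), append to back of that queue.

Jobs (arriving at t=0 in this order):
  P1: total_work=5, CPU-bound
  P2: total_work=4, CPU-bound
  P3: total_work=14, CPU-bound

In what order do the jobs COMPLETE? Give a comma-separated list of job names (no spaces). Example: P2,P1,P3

t=0-3: P1@Q0 runs 3, rem=2, quantum used, demote→Q1. Q0=[P2,P3] Q1=[P1] Q2=[]
t=3-6: P2@Q0 runs 3, rem=1, quantum used, demote→Q1. Q0=[P3] Q1=[P1,P2] Q2=[]
t=6-9: P3@Q0 runs 3, rem=11, quantum used, demote→Q1. Q0=[] Q1=[P1,P2,P3] Q2=[]
t=9-11: P1@Q1 runs 2, rem=0, completes. Q0=[] Q1=[P2,P3] Q2=[]
t=11-12: P2@Q1 runs 1, rem=0, completes. Q0=[] Q1=[P3] Q2=[]
t=12-16: P3@Q1 runs 4, rem=7, quantum used, demote→Q2. Q0=[] Q1=[] Q2=[P3]
t=16-23: P3@Q2 runs 7, rem=0, completes. Q0=[] Q1=[] Q2=[]

Answer: P1,P2,P3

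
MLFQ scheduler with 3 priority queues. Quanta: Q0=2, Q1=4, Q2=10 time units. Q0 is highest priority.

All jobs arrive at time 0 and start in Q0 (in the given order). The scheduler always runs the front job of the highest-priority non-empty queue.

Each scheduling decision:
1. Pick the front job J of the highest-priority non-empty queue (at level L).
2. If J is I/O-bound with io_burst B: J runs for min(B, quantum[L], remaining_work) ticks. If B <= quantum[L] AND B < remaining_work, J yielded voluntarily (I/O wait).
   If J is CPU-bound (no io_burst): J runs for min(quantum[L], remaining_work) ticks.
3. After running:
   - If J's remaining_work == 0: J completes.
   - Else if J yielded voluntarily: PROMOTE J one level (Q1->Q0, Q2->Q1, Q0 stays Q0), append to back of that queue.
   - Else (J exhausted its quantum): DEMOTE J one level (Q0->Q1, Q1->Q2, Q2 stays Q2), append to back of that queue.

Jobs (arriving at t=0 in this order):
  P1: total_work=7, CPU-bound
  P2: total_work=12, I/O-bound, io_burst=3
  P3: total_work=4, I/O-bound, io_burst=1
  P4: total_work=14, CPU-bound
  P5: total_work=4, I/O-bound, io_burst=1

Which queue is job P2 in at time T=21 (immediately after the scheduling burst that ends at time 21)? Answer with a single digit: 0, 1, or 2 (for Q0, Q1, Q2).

t=0-2: P1@Q0 runs 2, rem=5, quantum used, demote→Q1. Q0=[P2,P3,P4,P5] Q1=[P1] Q2=[]
t=2-4: P2@Q0 runs 2, rem=10, quantum used, demote→Q1. Q0=[P3,P4,P5] Q1=[P1,P2] Q2=[]
t=4-5: P3@Q0 runs 1, rem=3, I/O yield, promote→Q0. Q0=[P4,P5,P3] Q1=[P1,P2] Q2=[]
t=5-7: P4@Q0 runs 2, rem=12, quantum used, demote→Q1. Q0=[P5,P3] Q1=[P1,P2,P4] Q2=[]
t=7-8: P5@Q0 runs 1, rem=3, I/O yield, promote→Q0. Q0=[P3,P5] Q1=[P1,P2,P4] Q2=[]
t=8-9: P3@Q0 runs 1, rem=2, I/O yield, promote→Q0. Q0=[P5,P3] Q1=[P1,P2,P4] Q2=[]
t=9-10: P5@Q0 runs 1, rem=2, I/O yield, promote→Q0. Q0=[P3,P5] Q1=[P1,P2,P4] Q2=[]
t=10-11: P3@Q0 runs 1, rem=1, I/O yield, promote→Q0. Q0=[P5,P3] Q1=[P1,P2,P4] Q2=[]
t=11-12: P5@Q0 runs 1, rem=1, I/O yield, promote→Q0. Q0=[P3,P5] Q1=[P1,P2,P4] Q2=[]
t=12-13: P3@Q0 runs 1, rem=0, completes. Q0=[P5] Q1=[P1,P2,P4] Q2=[]
t=13-14: P5@Q0 runs 1, rem=0, completes. Q0=[] Q1=[P1,P2,P4] Q2=[]
t=14-18: P1@Q1 runs 4, rem=1, quantum used, demote→Q2. Q0=[] Q1=[P2,P4] Q2=[P1]
t=18-21: P2@Q1 runs 3, rem=7, I/O yield, promote→Q0. Q0=[P2] Q1=[P4] Q2=[P1]
t=21-23: P2@Q0 runs 2, rem=5, quantum used, demote→Q1. Q0=[] Q1=[P4,P2] Q2=[P1]
t=23-27: P4@Q1 runs 4, rem=8, quantum used, demote→Q2. Q0=[] Q1=[P2] Q2=[P1,P4]
t=27-30: P2@Q1 runs 3, rem=2, I/O yield, promote→Q0. Q0=[P2] Q1=[] Q2=[P1,P4]
t=30-32: P2@Q0 runs 2, rem=0, completes. Q0=[] Q1=[] Q2=[P1,P4]
t=32-33: P1@Q2 runs 1, rem=0, completes. Q0=[] Q1=[] Q2=[P4]
t=33-41: P4@Q2 runs 8, rem=0, completes. Q0=[] Q1=[] Q2=[]

Answer: 0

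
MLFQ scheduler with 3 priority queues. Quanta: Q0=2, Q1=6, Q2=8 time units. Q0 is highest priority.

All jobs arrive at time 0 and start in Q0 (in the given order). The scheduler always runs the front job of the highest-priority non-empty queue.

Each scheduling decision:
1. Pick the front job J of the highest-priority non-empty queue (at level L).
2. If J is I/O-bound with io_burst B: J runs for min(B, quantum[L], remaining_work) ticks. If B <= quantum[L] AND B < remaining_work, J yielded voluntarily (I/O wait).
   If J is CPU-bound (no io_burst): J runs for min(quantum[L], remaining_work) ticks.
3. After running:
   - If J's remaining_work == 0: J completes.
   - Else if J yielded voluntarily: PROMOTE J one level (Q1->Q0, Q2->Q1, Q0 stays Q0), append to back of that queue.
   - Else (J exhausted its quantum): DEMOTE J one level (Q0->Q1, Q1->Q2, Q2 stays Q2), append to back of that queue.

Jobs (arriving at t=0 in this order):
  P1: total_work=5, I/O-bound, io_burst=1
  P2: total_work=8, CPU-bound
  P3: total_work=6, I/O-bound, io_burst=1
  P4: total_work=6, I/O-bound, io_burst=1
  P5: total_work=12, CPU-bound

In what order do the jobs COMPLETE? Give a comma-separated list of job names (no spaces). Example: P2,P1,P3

Answer: P1,P3,P4,P2,P5

Derivation:
t=0-1: P1@Q0 runs 1, rem=4, I/O yield, promote→Q0. Q0=[P2,P3,P4,P5,P1] Q1=[] Q2=[]
t=1-3: P2@Q0 runs 2, rem=6, quantum used, demote→Q1. Q0=[P3,P4,P5,P1] Q1=[P2] Q2=[]
t=3-4: P3@Q0 runs 1, rem=5, I/O yield, promote→Q0. Q0=[P4,P5,P1,P3] Q1=[P2] Q2=[]
t=4-5: P4@Q0 runs 1, rem=5, I/O yield, promote→Q0. Q0=[P5,P1,P3,P4] Q1=[P2] Q2=[]
t=5-7: P5@Q0 runs 2, rem=10, quantum used, demote→Q1. Q0=[P1,P3,P4] Q1=[P2,P5] Q2=[]
t=7-8: P1@Q0 runs 1, rem=3, I/O yield, promote→Q0. Q0=[P3,P4,P1] Q1=[P2,P5] Q2=[]
t=8-9: P3@Q0 runs 1, rem=4, I/O yield, promote→Q0. Q0=[P4,P1,P3] Q1=[P2,P5] Q2=[]
t=9-10: P4@Q0 runs 1, rem=4, I/O yield, promote→Q0. Q0=[P1,P3,P4] Q1=[P2,P5] Q2=[]
t=10-11: P1@Q0 runs 1, rem=2, I/O yield, promote→Q0. Q0=[P3,P4,P1] Q1=[P2,P5] Q2=[]
t=11-12: P3@Q0 runs 1, rem=3, I/O yield, promote→Q0. Q0=[P4,P1,P3] Q1=[P2,P5] Q2=[]
t=12-13: P4@Q0 runs 1, rem=3, I/O yield, promote→Q0. Q0=[P1,P3,P4] Q1=[P2,P5] Q2=[]
t=13-14: P1@Q0 runs 1, rem=1, I/O yield, promote→Q0. Q0=[P3,P4,P1] Q1=[P2,P5] Q2=[]
t=14-15: P3@Q0 runs 1, rem=2, I/O yield, promote→Q0. Q0=[P4,P1,P3] Q1=[P2,P5] Q2=[]
t=15-16: P4@Q0 runs 1, rem=2, I/O yield, promote→Q0. Q0=[P1,P3,P4] Q1=[P2,P5] Q2=[]
t=16-17: P1@Q0 runs 1, rem=0, completes. Q0=[P3,P4] Q1=[P2,P5] Q2=[]
t=17-18: P3@Q0 runs 1, rem=1, I/O yield, promote→Q0. Q0=[P4,P3] Q1=[P2,P5] Q2=[]
t=18-19: P4@Q0 runs 1, rem=1, I/O yield, promote→Q0. Q0=[P3,P4] Q1=[P2,P5] Q2=[]
t=19-20: P3@Q0 runs 1, rem=0, completes. Q0=[P4] Q1=[P2,P5] Q2=[]
t=20-21: P4@Q0 runs 1, rem=0, completes. Q0=[] Q1=[P2,P5] Q2=[]
t=21-27: P2@Q1 runs 6, rem=0, completes. Q0=[] Q1=[P5] Q2=[]
t=27-33: P5@Q1 runs 6, rem=4, quantum used, demote→Q2. Q0=[] Q1=[] Q2=[P5]
t=33-37: P5@Q2 runs 4, rem=0, completes. Q0=[] Q1=[] Q2=[]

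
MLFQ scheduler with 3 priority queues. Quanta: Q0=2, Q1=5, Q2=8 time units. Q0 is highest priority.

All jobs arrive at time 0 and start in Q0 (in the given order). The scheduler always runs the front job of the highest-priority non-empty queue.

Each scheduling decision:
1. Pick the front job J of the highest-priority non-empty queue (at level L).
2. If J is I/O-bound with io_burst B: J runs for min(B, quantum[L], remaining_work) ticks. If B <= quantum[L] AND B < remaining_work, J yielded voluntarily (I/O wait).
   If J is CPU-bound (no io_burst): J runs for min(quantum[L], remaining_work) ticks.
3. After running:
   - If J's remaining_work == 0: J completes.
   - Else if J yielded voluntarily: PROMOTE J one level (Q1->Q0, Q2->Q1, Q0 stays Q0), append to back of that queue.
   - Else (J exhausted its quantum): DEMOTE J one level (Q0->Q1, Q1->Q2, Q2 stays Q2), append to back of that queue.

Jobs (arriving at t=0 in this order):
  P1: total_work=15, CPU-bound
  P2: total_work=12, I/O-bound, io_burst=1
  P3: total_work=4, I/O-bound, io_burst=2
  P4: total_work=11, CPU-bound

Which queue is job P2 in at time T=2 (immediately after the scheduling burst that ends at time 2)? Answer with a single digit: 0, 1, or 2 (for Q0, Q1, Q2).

t=0-2: P1@Q0 runs 2, rem=13, quantum used, demote→Q1. Q0=[P2,P3,P4] Q1=[P1] Q2=[]
t=2-3: P2@Q0 runs 1, rem=11, I/O yield, promote→Q0. Q0=[P3,P4,P2] Q1=[P1] Q2=[]
t=3-5: P3@Q0 runs 2, rem=2, I/O yield, promote→Q0. Q0=[P4,P2,P3] Q1=[P1] Q2=[]
t=5-7: P4@Q0 runs 2, rem=9, quantum used, demote→Q1. Q0=[P2,P3] Q1=[P1,P4] Q2=[]
t=7-8: P2@Q0 runs 1, rem=10, I/O yield, promote→Q0. Q0=[P3,P2] Q1=[P1,P4] Q2=[]
t=8-10: P3@Q0 runs 2, rem=0, completes. Q0=[P2] Q1=[P1,P4] Q2=[]
t=10-11: P2@Q0 runs 1, rem=9, I/O yield, promote→Q0. Q0=[P2] Q1=[P1,P4] Q2=[]
t=11-12: P2@Q0 runs 1, rem=8, I/O yield, promote→Q0. Q0=[P2] Q1=[P1,P4] Q2=[]
t=12-13: P2@Q0 runs 1, rem=7, I/O yield, promote→Q0. Q0=[P2] Q1=[P1,P4] Q2=[]
t=13-14: P2@Q0 runs 1, rem=6, I/O yield, promote→Q0. Q0=[P2] Q1=[P1,P4] Q2=[]
t=14-15: P2@Q0 runs 1, rem=5, I/O yield, promote→Q0. Q0=[P2] Q1=[P1,P4] Q2=[]
t=15-16: P2@Q0 runs 1, rem=4, I/O yield, promote→Q0. Q0=[P2] Q1=[P1,P4] Q2=[]
t=16-17: P2@Q0 runs 1, rem=3, I/O yield, promote→Q0. Q0=[P2] Q1=[P1,P4] Q2=[]
t=17-18: P2@Q0 runs 1, rem=2, I/O yield, promote→Q0. Q0=[P2] Q1=[P1,P4] Q2=[]
t=18-19: P2@Q0 runs 1, rem=1, I/O yield, promote→Q0. Q0=[P2] Q1=[P1,P4] Q2=[]
t=19-20: P2@Q0 runs 1, rem=0, completes. Q0=[] Q1=[P1,P4] Q2=[]
t=20-25: P1@Q1 runs 5, rem=8, quantum used, demote→Q2. Q0=[] Q1=[P4] Q2=[P1]
t=25-30: P4@Q1 runs 5, rem=4, quantum used, demote→Q2. Q0=[] Q1=[] Q2=[P1,P4]
t=30-38: P1@Q2 runs 8, rem=0, completes. Q0=[] Q1=[] Q2=[P4]
t=38-42: P4@Q2 runs 4, rem=0, completes. Q0=[] Q1=[] Q2=[]

Answer: 0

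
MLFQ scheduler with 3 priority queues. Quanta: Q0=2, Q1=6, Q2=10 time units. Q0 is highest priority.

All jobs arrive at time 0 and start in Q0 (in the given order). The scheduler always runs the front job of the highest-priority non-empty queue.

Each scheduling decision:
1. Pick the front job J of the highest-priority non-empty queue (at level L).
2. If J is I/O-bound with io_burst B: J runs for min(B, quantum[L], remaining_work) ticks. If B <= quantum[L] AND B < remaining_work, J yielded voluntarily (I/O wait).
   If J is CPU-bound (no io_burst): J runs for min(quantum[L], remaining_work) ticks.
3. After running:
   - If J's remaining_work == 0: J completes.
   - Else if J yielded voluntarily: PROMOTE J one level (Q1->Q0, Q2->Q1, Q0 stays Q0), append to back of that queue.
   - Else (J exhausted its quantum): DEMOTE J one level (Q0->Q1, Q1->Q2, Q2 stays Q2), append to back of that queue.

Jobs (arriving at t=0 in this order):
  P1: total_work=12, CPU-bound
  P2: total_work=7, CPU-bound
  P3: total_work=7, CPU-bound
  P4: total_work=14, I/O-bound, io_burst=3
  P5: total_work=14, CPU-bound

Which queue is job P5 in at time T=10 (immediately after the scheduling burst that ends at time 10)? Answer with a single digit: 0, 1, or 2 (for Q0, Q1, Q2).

t=0-2: P1@Q0 runs 2, rem=10, quantum used, demote→Q1. Q0=[P2,P3,P4,P5] Q1=[P1] Q2=[]
t=2-4: P2@Q0 runs 2, rem=5, quantum used, demote→Q1. Q0=[P3,P4,P5] Q1=[P1,P2] Q2=[]
t=4-6: P3@Q0 runs 2, rem=5, quantum used, demote→Q1. Q0=[P4,P5] Q1=[P1,P2,P3] Q2=[]
t=6-8: P4@Q0 runs 2, rem=12, quantum used, demote→Q1. Q0=[P5] Q1=[P1,P2,P3,P4] Q2=[]
t=8-10: P5@Q0 runs 2, rem=12, quantum used, demote→Q1. Q0=[] Q1=[P1,P2,P3,P4,P5] Q2=[]
t=10-16: P1@Q1 runs 6, rem=4, quantum used, demote→Q2. Q0=[] Q1=[P2,P3,P4,P5] Q2=[P1]
t=16-21: P2@Q1 runs 5, rem=0, completes. Q0=[] Q1=[P3,P4,P5] Q2=[P1]
t=21-26: P3@Q1 runs 5, rem=0, completes. Q0=[] Q1=[P4,P5] Q2=[P1]
t=26-29: P4@Q1 runs 3, rem=9, I/O yield, promote→Q0. Q0=[P4] Q1=[P5] Q2=[P1]
t=29-31: P4@Q0 runs 2, rem=7, quantum used, demote→Q1. Q0=[] Q1=[P5,P4] Q2=[P1]
t=31-37: P5@Q1 runs 6, rem=6, quantum used, demote→Q2. Q0=[] Q1=[P4] Q2=[P1,P5]
t=37-40: P4@Q1 runs 3, rem=4, I/O yield, promote→Q0. Q0=[P4] Q1=[] Q2=[P1,P5]
t=40-42: P4@Q0 runs 2, rem=2, quantum used, demote→Q1. Q0=[] Q1=[P4] Q2=[P1,P5]
t=42-44: P4@Q1 runs 2, rem=0, completes. Q0=[] Q1=[] Q2=[P1,P5]
t=44-48: P1@Q2 runs 4, rem=0, completes. Q0=[] Q1=[] Q2=[P5]
t=48-54: P5@Q2 runs 6, rem=0, completes. Q0=[] Q1=[] Q2=[]

Answer: 1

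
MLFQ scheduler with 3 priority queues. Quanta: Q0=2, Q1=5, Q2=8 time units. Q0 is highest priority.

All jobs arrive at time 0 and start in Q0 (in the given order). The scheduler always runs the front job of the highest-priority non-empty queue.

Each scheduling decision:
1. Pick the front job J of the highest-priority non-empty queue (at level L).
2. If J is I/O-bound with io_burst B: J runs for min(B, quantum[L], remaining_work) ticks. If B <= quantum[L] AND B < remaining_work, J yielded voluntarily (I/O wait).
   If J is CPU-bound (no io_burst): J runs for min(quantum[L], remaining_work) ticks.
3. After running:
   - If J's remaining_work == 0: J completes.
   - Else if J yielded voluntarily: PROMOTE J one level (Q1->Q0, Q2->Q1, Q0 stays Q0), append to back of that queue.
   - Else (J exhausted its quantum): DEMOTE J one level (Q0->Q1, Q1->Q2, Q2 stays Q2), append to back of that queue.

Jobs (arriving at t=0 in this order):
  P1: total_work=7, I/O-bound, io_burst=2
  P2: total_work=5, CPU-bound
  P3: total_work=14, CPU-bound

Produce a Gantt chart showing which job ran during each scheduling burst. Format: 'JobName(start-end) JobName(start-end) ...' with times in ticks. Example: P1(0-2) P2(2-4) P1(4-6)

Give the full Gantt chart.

t=0-2: P1@Q0 runs 2, rem=5, I/O yield, promote→Q0. Q0=[P2,P3,P1] Q1=[] Q2=[]
t=2-4: P2@Q0 runs 2, rem=3, quantum used, demote→Q1. Q0=[P3,P1] Q1=[P2] Q2=[]
t=4-6: P3@Q0 runs 2, rem=12, quantum used, demote→Q1. Q0=[P1] Q1=[P2,P3] Q2=[]
t=6-8: P1@Q0 runs 2, rem=3, I/O yield, promote→Q0. Q0=[P1] Q1=[P2,P3] Q2=[]
t=8-10: P1@Q0 runs 2, rem=1, I/O yield, promote→Q0. Q0=[P1] Q1=[P2,P3] Q2=[]
t=10-11: P1@Q0 runs 1, rem=0, completes. Q0=[] Q1=[P2,P3] Q2=[]
t=11-14: P2@Q1 runs 3, rem=0, completes. Q0=[] Q1=[P3] Q2=[]
t=14-19: P3@Q1 runs 5, rem=7, quantum used, demote→Q2. Q0=[] Q1=[] Q2=[P3]
t=19-26: P3@Q2 runs 7, rem=0, completes. Q0=[] Q1=[] Q2=[]

Answer: P1(0-2) P2(2-4) P3(4-6) P1(6-8) P1(8-10) P1(10-11) P2(11-14) P3(14-19) P3(19-26)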